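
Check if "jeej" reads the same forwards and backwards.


Word: "jeej"
Reversed: "jeej"
Forward == Backward? jeej == jeej
Palindrome = Yes


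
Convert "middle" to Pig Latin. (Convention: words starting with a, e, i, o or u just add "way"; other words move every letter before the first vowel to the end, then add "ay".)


Word: "middle"
Starts with consonant(s) → move to end, add 'ay'
Consonant cluster: "m"
Pig Latin = "iddlemay"


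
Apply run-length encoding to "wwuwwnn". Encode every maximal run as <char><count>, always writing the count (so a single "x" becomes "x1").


String: "wwuwwnn"
Scanning for consecutive runs:
  'w' x 2
  'u' x 1
  'w' x 2
  'n' x 2
RLE = "w2u1w2n2"


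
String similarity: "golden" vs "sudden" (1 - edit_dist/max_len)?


Word 1: "golden" (length 6)
Word 2: "sudden" (length 6)
One optimal edit sequence:
  1. substitute 'g' -> 's'  (+1)
  2. substitute 'o' -> 'u'  (+1)
  3. substitute 'l' -> 'd'  (+1)
  4. keep 'd'
  5. keep 'e'
  6. keep 'n'
Edit distance = 3
Max length = max(6, 6) = 6
Similarity = 1 - 3/6
= 0.5000


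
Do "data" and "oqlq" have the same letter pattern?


Pattern of "data": [0, 1, 2, 1]
Pattern of "oqlq": [0, 1, 2, 1]
Patterns match
Same pattern = Yes


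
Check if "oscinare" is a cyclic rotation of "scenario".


Word: "scenario", Candidate: "oscinare"
Method: check if candidate is substring of word+word
"scenarioscenario" contains "oscinare"? No
Is rotation = No


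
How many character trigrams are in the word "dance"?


Word: "dance" (length 5)
Number of 3-grams = length - 3 + 1 = 5 - 3 + 1
= 3


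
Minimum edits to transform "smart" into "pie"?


Word 1: "smart" (length 5)
Word 2: "pie" (length 3)
One optimal edit sequence (insert/delete/substitute each cost 1):
  1. delete 's'  (+1)
  2. delete 'm'  (+1)
  3. substitute 'a' -> 'p'  (+1)
  4. substitute 'r' -> 'i'  (+1)
  5. substitute 't' -> 'e'  (+1)
Total edit operations: 5
Edit distance = 5


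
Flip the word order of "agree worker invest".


Original: "agree worker invest"
Words (1..n): agree | worker | invest
Reversed (n..1): invest | worker | agree
Result = "invest worker agree"


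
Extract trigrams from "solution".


Word: "solution" (length 8)
Number of trigrams = 8 - 3 + 1 = 6
  Position 0: "sol"
  Position 1: "olu"
  Position 2: "lut"
  Position 3: "uti"
  Position 4: "tio"
  Position 5: "ion"
Trigrams = "sol", "olu", "lut", "uti", "tio", "ion"


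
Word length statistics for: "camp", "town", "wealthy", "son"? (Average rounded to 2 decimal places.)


Lengths: "camp"=4, "town"=4, "wealthy"=7, "son"=3
Sum = 18, Count = 4
Average = 18/4 = 4.50
= avg=4.50, min=3, max=7


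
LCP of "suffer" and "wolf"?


Word 1: "suffer"
Word 2: "wolf"
Comparing from start:
  Pos 0: 's' != 'w' (stop)
LCP = "" (length 0)


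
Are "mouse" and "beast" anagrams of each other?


Word 1: "mouse" → sorted: emosu
Word 2: "beast" → sorted: abest
Same letters? emosu != abest
Anagram = No


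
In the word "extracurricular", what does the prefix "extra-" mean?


Prefix: extra-
Example: extracurricular (extra- + curricular)
Meaning = beyond


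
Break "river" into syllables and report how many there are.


Word: "river"
Syllable breakdown: riv | er
Counting: 2 parts
= 2 syllables


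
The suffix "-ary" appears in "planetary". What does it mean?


Suffix: -ary
Example: planetary = planet + -ary
Meaning = relating to


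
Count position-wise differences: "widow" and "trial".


Comparing character by character (same length = 5):
  Pos 0: 'w' vs 't' !=
  Pos 1: 'i' vs 'r' !=
  Pos 2: 'd' vs 'i' !=
  Pos 3: 'o' vs 'a' !=
  Pos 4: 'w' vs 'l' !=
Hamming distance = 5


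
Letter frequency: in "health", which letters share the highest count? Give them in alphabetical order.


Word: "health"
Letter counts:
  'a': 1
  'e': 1
  'h': 2
  'l': 1
  't': 1
Maximum count = 2
Most frequent = 'h' (2 times each)


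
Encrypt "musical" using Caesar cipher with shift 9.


Word: "musical"
Shift: 9
Each letter → (letter + shift) mod 26:
  'm' (12) + 9 = 21 → 'v'
  'u' (20) + 9 = 3 → 'd'
  's' (18) + 9 = 1 → 'b'
  'i' (8) + 9 = 17 → 'r'
  'c' (2) + 9 = 11 → 'l'
  'a' (0) + 9 = 9 → 'j'
  'l' (11) + 9 = 20 → 'u'
Result = "vdbrlju"


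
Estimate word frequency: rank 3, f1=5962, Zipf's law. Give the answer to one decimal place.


Zipf's law: f(r) = f(1) / r
f(1) = 5962
f(3) = 5962 / 3
= 1987.3 occurrences


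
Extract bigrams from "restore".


Word: "restore" (length 7)
Number of bigrams = 7 - 2 + 1 = 6
  Position 0: "re"
  Position 1: "es"
  Position 2: "st"
  Position 3: "to"
  Position 4: "or"
  Position 5: "re"
Bigrams = "re", "es", "st", "to", "or", "re"


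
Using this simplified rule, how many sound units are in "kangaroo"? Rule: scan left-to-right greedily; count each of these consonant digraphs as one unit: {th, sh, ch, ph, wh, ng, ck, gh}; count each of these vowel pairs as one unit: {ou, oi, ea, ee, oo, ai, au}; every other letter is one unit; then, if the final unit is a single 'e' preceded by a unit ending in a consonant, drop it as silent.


Word: "kangaroo" (8 letters)
Left-to-right scan:
  (1) 'k' (letter)
  (2) 'a' (letter)
  (3) 'ng' (digraph)
  (4) 'a' (letter)
  (5) 'r' (letter)
  (6) 'oo' (vowel-pair)
Units from scan: 6
Sound units = 6 units


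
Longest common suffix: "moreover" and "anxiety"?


Word 1: "moreover"
Word 2: "anxiety"
Comparing from end:
  Pos -1: 'r' != 'y' (stop)
LCS = "" (length 0)


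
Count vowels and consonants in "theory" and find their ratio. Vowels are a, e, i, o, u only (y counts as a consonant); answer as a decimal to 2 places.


Word: "theory"
Vowels (a,e,i,o,u): 2
Consonants: 4
Ratio = 2/4
= 0.50


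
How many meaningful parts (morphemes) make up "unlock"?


Word: "unlock"
Morphemes: un- + lock
Each morpheme carries meaning
= 2 morphemes


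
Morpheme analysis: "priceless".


Word: "priceless"
Morphemes: price / -less
Each morpheme carries meaning
= 2 morphemes


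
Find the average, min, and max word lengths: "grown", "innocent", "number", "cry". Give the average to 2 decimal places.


Lengths: "grown"=5, "innocent"=8, "number"=6, "cry"=3
Sum = 22, Count = 4
Average = 22/4 = 5.50
= avg=5.50, min=3, max=8


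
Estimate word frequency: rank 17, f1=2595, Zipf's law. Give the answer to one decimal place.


Zipf's law: f(r) = f(1) / r
f(1) = 2595
f(17) = 2595 / 17
= 152.6 occurrences


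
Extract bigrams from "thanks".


Word: "thanks" (length 6)
Number of bigrams = 6 - 2 + 1 = 5
  Position 0: "th"
  Position 1: "ha"
  Position 2: "an"
  Position 3: "nk"
  Position 4: "ks"
Bigrams = "th", "ha", "an", "nk", "ks"


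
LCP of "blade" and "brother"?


Word 1: "blade"
Word 2: "brother"
Comparing from start:
  Pos 0: 'b' == 'b'
  Pos 1: 'l' != 'r' (stop)
LCP = "b" (length 1)


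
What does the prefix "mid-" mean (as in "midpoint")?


Prefix: mid-
Example: midpoint = mid- + point
Meaning = middle


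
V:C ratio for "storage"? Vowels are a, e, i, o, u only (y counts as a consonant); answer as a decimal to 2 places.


Word: "storage"
Vowels (a,e,i,o,u): 3
Consonants: 4
Ratio = 3/4
= 0.75


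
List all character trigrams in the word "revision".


Word: "revision" (length 8)
Number of trigrams = 8 - 3 + 1 = 6
  Position 0: "rev"
  Position 1: "evi"
  Position 2: "vis"
  Position 3: "isi"
  Position 4: "sio"
  Position 5: "ion"
Trigrams = "rev", "evi", "vis", "isi", "sio", "ion"


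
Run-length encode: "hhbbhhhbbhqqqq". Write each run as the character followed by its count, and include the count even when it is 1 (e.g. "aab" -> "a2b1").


String: "hhbbhhhbbhqqqq"
Scanning for consecutive runs:
  'h' x 2
  'b' x 2
  'h' x 3
  'b' x 2
  'h' x 1
  'q' x 4
RLE = "h2b2h3b2h1q4"


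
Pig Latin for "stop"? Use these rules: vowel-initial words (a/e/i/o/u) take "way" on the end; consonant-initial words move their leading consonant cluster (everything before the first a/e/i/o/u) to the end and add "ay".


Word: "stop"
Starts with consonant(s) → move to end, add 'ay'
Consonant cluster: "st"
Pig Latin = "opstay"


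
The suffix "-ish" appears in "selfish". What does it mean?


Suffix: -ish
Example: selfish = self + -ish
Meaning = somewhat / having the qualities of


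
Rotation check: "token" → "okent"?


Word: "token", Candidate: "okent"
Method: check if candidate is substring of word+word
"tokentoken" contains "okent"? Yes
Is rotation = Yes


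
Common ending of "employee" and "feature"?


Word 1: "employee"
Word 2: "feature"
Comparing from end:
  Pos -1: 'e' == 'e'
  Pos -2: 'e' != 'r' (stop)
LCS = "e" (length 1)


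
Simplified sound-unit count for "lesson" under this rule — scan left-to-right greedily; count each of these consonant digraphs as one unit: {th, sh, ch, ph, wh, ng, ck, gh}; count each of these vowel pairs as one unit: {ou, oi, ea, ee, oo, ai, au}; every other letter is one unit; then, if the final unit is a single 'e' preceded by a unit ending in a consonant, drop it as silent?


Word: "lesson" (6 letters)
Left-to-right scan:
  1. 'l' (letter)
  2. 'e' (letter)
  3. 's' (letter)
  4. 's' (letter)
  5. 'o' (letter)
  6. 'n' (letter)
Units from scan: 6
Sound units = 6 units


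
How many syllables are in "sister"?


Word: "sister"
Syllable breakdown: sis-ter
Counting: 2 parts
= 2 syllables


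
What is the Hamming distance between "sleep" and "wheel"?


Comparing character by character (same length = 5):
  Pos 0: 's' vs 'w' !=
  Pos 1: 'l' vs 'h' !=
  Pos 2: 'e' vs 'e' =
  Pos 3: 'e' vs 'e' =
  Pos 4: 'p' vs 'l' !=
Hamming distance = 3


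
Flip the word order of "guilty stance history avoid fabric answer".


Original: "guilty stance history avoid fabric answer"
Words (1..n): guilty | stance | history | avoid | fabric | answer
Reversed (n..1): answer | fabric | avoid | history | stance | guilty
Result = "answer fabric avoid history stance guilty"


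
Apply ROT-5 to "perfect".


Word: "perfect"
Shift: 5
Each letter → (letter + shift) mod 26:
  'p' (15) + 5 = 20 → 'u'
  'e' (4) + 5 = 9 → 'j'
  'r' (17) + 5 = 22 → 'w'
  'f' (5) + 5 = 10 → 'k'
  'e' (4) + 5 = 9 → 'j'
  'c' (2) + 5 = 7 → 'h'
  't' (19) + 5 = 24 → 'y'
Result = "ujwkjhy"


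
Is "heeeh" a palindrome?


Word: "heeeh"
Reversed: "heeeh"
Forward == Backward? heeeh == heeeh
Palindrome = Yes


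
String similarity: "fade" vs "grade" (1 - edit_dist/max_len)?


Word 1: "fade" (length 4)
Word 2: "grade" (length 5)
One optimal edit sequence:
  1. insert 'g'  (+1)
  2. substitute 'f' -> 'r'  (+1)
  3. keep 'a'
  4. keep 'd'
  5. keep 'e'
Edit distance = 2
Max length = max(4, 5) = 5
Similarity = 1 - 2/5
= 0.6000


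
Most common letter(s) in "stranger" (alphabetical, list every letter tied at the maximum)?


Word: "stranger"
Letter counts:
  'a': 1
  'e': 1
  'g': 1
  'n': 1
  'r': 2
  's': 1
  't': 1
Maximum count = 2
Most frequent = 'r' (2 times each)


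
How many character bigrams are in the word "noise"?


Word: "noise" (length 5)
Number of 2-grams = length - 2 + 1 = 5 - 2 + 1
= 4


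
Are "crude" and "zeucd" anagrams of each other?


Word 1: "crude" → sorted: cderu
Word 2: "zeucd" → sorted: cdeuz
Same letters? cderu != cdeuz
Anagram = No


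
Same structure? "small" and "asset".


Pattern of "small": [0, 1, 2, 3, 3]
Pattern of "asset": [0, 1, 1, 2, 3]
Patterns do not match
Same pattern = No


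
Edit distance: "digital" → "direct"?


Word 1: "digital" (length 7)
Word 2: "direct" (length 6)
One optimal edit sequence (insert/delete/substitute each cost 1):
  1. keep 'd'
  2. keep 'i'
  3. delete 'g'  (+1)
  4. substitute 'i' -> 'r'  (+1)
  5. substitute 't' -> 'e'  (+1)
  6. substitute 'a' -> 'c'  (+1)
  7. substitute 'l' -> 't'  (+1)
Total edit operations: 5
Edit distance = 5


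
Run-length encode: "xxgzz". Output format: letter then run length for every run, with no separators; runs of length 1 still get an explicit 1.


String: "xxgzz"
Scanning for consecutive runs:
  'x' x 2
  'g' x 1
  'z' x 2
RLE = "x2g1z2"


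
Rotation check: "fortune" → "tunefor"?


Word: "fortune", Candidate: "tunefor"
Method: check if candidate is substring of word+word
"fortunefortune" contains "tunefor"? Yes
Is rotation = Yes


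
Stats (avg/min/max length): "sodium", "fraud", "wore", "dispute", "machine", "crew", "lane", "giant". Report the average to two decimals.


Lengths: "sodium"=6, "fraud"=5, "wore"=4, "dispute"=7, "machine"=7, "crew"=4, "lane"=4, "giant"=5
Sum = 42, Count = 8
Average = 42/8 = 5.25
= avg=5.25, min=4, max=7


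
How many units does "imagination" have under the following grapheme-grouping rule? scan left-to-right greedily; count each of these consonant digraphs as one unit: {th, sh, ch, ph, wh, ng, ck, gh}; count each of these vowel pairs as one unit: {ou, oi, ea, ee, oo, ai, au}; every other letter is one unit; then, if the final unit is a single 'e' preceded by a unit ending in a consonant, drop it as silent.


Word: "imagination" (11 letters)
Left-to-right scan:
  1. 'i' (letter)
  2. 'm' (letter)
  3. 'a' (letter)
  4. 'g' (letter)
  5. 'i' (letter)
  6. 'n' (letter)
  7. 'a' (letter)
  8. 't' (letter)
  9. 'i' (letter)
  10. 'o' (letter)
  11. 'n' (letter)
Units from scan: 11
Sound units = 11 units


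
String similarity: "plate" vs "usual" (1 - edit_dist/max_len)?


Word 1: "plate" (length 5)
Word 2: "usual" (length 5)
One optimal edit sequence:
  1. substitute 'p' -> 'u'  (+1)
  2. substitute 'l' -> 's'  (+1)
  3. substitute 'a' -> 'u'  (+1)
  4. substitute 't' -> 'a'  (+1)
  5. substitute 'e' -> 'l'  (+1)
Edit distance = 5
Max length = max(5, 5) = 5
Similarity = 1 - 5/5
= 0.0000


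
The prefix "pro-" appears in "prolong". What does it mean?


Prefix: pro-
Example: prolong (pro- + long)
Meaning = forward / in favor of


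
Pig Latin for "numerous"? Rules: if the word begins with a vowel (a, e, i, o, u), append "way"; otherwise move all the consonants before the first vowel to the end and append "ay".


Word: "numerous"
Starts with consonant(s) → move to end, add 'ay'
Consonant cluster: "n"
Pig Latin = "umerousnay"


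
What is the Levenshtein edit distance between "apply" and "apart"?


Word 1: "apply" (length 5)
Word 2: "apart" (length 5)
One optimal edit sequence (insert/delete/substitute each cost 1):
  1. keep 'a'
  2. keep 'p'
  3. substitute 'p' -> 'a'  (+1)
  4. substitute 'l' -> 'r'  (+1)
  5. substitute 'y' -> 't'  (+1)
Total edit operations: 3
Edit distance = 3


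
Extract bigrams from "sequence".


Word: "sequence" (length 8)
Number of bigrams = 8 - 2 + 1 = 7
  Position 0: "se"
  Position 1: "eq"
  Position 2: "qu"
  Position 3: "ue"
  Position 4: "en"
  Position 5: "nc"
  Position 6: "ce"
Bigrams = "se", "eq", "qu", "ue", "en", "nc", "ce"


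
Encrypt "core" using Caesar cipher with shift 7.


Word: "core"
Shift: 7
Each letter → (letter + shift) mod 26:
  'c' (2) + 7 = 9 → 'j'
  'o' (14) + 7 = 21 → 'v'
  'r' (17) + 7 = 24 → 'y'
  'e' (4) + 7 = 11 → 'l'
Result = "jvyl"


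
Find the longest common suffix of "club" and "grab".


Word 1: "club"
Word 2: "grab"
Comparing from end:
  Pos -1: 'b' == 'b'
  Pos -2: 'u' != 'a' (stop)
LCS = "b" (length 1)


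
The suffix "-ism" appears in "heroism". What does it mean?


Suffix: -ism
Example: heroism (hero + -ism)
Meaning = belief / practice


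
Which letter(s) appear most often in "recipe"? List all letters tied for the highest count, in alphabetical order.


Word: "recipe"
Letter counts:
  'c': 1
  'e': 2
  'i': 1
  'p': 1
  'r': 1
Maximum count = 2
Most frequent = 'e' (2 times each)


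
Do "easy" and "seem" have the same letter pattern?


Pattern of "easy": [0, 1, 2, 3]
Pattern of "seem": [0, 1, 1, 2]
Patterns do not match
Same pattern = No


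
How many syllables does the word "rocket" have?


Word: "rocket"
Syllable breakdown: rock-et
Counting: 2 parts
= 2 syllables


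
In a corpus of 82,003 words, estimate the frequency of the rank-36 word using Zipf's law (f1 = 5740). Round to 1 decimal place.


Zipf's law: f(r) = f(1) / r
f(1) = 5740
f(36) = 5740 / 36
= 159.4 occurrences


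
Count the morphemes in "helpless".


Word: "helpless"
Morphemes: help / -less
Each morpheme carries meaning
= 2 morphemes


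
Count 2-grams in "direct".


Word: "direct" (length 6)
Number of 2-grams = length - 2 + 1 = 6 - 2 + 1
= 5


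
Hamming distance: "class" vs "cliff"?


Comparing character by character (same length = 5):
  Pos 0: 'c' vs 'c' =
  Pos 1: 'l' vs 'l' =
  Pos 2: 'a' vs 'i' !=
  Pos 3: 's' vs 'f' !=
  Pos 4: 's' vs 'f' !=
Hamming distance = 3


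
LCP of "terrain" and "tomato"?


Word 1: "terrain"
Word 2: "tomato"
Comparing from start:
  Pos 0: 't' == 't'
  Pos 1: 'e' != 'o' (stop)
LCP = "t" (length 1)


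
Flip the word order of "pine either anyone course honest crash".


Original: "pine either anyone course honest crash"
Words (1..n): pine | either | anyone | course | honest | crash
Reversed (n..1): crash | honest | course | anyone | either | pine
Result = "crash honest course anyone either pine"


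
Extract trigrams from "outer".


Word: "outer" (length 5)
Number of trigrams = 5 - 3 + 1 = 3
  Position 0: "out"
  Position 1: "ute"
  Position 2: "ter"
Trigrams = "out", "ute", "ter"


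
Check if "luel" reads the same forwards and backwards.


Word: "luel"
Reversed: "leul"
Forward == Backward? luel != leul
Palindrome = No


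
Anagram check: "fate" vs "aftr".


Word 1: "fate" → sorted: aeft
Word 2: "aftr" → sorted: afrt
Same letters? aeft != afrt
Anagram = No


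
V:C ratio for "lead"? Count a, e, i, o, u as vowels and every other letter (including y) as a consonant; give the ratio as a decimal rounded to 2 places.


Word: "lead"
Vowels (a,e,i,o,u): 2
Consonants: 2
Ratio = 2/2
= 1.00


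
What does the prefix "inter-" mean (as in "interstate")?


Prefix: inter-
As in: interstate -> inter- + state
Meaning = between


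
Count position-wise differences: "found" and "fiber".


Comparing character by character (same length = 5):
  Pos 0: 'f' vs 'f' =
  Pos 1: 'o' vs 'i' !=
  Pos 2: 'u' vs 'b' !=
  Pos 3: 'n' vs 'e' !=
  Pos 4: 'd' vs 'r' !=
Hamming distance = 4


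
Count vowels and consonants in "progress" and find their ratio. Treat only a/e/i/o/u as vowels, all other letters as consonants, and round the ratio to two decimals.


Word: "progress"
Vowels (a,e,i,o,u): 2
Consonants: 6
Ratio = 2/6
= 0.33


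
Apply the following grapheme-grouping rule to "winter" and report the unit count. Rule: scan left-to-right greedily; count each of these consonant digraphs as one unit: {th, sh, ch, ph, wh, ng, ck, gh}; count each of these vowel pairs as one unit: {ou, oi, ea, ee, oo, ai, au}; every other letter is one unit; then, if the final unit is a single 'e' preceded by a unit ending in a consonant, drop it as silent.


Word: "winter" (6 letters)
Left-to-right scan:
  [1] 'w' (letter)
  [2] 'i' (letter)
  [3] 'n' (letter)
  [4] 't' (letter)
  [5] 'e' (letter)
  [6] 'r' (letter)
Units from scan: 6
Sound units = 6 units


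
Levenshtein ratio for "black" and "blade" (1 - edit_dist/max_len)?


Word 1: "black" (length 5)
Word 2: "blade" (length 5)
One optimal edit sequence:
  1. keep 'b'
  2. keep 'l'
  3. keep 'a'
  4. substitute 'c' -> 'd'  (+1)
  5. substitute 'k' -> 'e'  (+1)
Edit distance = 2
Max length = max(5, 5) = 5
Similarity = 1 - 2/5
= 0.6000


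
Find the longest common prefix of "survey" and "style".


Word 1: "survey"
Word 2: "style"
Comparing from start:
  Pos 0: 's' == 's'
  Pos 1: 'u' != 't' (stop)
LCP = "s" (length 1)


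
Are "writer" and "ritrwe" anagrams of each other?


Word 1: "writer" → sorted: eirrtw
Word 2: "ritrwe" → sorted: eirrtw
Same letters? eirrtw == eirrtw
Anagram = Yes


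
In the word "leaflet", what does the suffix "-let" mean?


Suffix: -let
As in: leaflet -> leaf + -let
Meaning = small


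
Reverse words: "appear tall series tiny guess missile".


Original: "appear tall series tiny guess missile"
Words (1..n): appear | tall | series | tiny | guess | missile
Reversed (n..1): missile | guess | tiny | series | tall | appear
Result = "missile guess tiny series tall appear"


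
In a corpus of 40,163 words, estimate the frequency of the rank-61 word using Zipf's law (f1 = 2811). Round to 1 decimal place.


Zipf's law: f(r) = f(1) / r
f(1) = 2811
f(61) = 2811 / 61
= 46.1 occurrences


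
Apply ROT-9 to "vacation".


Word: "vacation"
Shift: 9
Each letter → (letter + shift) mod 26:
  'v' (21) + 9 = 4 → 'e'
  'a' (0) + 9 = 9 → 'j'
  'c' (2) + 9 = 11 → 'l'
  'a' (0) + 9 = 9 → 'j'
  't' (19) + 9 = 2 → 'c'
  'i' (8) + 9 = 17 → 'r'
  'o' (14) + 9 = 23 → 'x'
  'n' (13) + 9 = 22 → 'w'
Result = "ejljcrxw"


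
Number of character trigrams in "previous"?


Word: "previous" (length 8)
Number of 3-grams = length - 3 + 1 = 8 - 3 + 1
= 6


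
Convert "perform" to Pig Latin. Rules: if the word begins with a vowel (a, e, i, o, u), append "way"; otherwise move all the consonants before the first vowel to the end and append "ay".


Word: "perform"
Starts with consonant(s) → move to end, add 'ay'
Consonant cluster: "p"
Pig Latin = "erformpay"


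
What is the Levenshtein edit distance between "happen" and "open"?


Word 1: "happen" (length 6)
Word 2: "open" (length 4)
One optimal edit sequence (insert/delete/substitute each cost 1):
  1. delete 'h'  (+1)
  2. delete 'a'  (+1)
  3. substitute 'p' -> 'o'  (+1)
  4. keep 'p'
  5. keep 'e'
  6. keep 'n'
Total edit operations: 3
Edit distance = 3


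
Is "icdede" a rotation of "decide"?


Word: "decide", Candidate: "icdede"
Method: check if candidate is substring of word+word
"decidedecide" contains "icdede"? No
Is rotation = No


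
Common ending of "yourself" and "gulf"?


Word 1: "yourself"
Word 2: "gulf"
Comparing from end:
  Pos -1: 'f' == 'f'
  Pos -2: 'l' == 'l'
  Pos -3: 'e' != 'u' (stop)
LCS = "lf" (length 2)


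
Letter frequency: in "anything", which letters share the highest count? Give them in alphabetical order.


Word: "anything"
Letter counts:
  'a': 1
  'g': 1
  'h': 1
  'i': 1
  'n': 2
  't': 1
  'y': 1
Maximum count = 2
Most frequent = 'n' (2 times each)


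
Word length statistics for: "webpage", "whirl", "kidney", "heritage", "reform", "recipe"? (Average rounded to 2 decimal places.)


Lengths: "webpage"=7, "whirl"=5, "kidney"=6, "heritage"=8, "reform"=6, "recipe"=6
Sum = 38, Count = 6
Average = 38/6 = 6.33
= avg=6.33, min=5, max=8


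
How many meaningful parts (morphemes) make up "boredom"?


Word: "boredom"
Morphemes: bore / -dom
Each morpheme carries meaning
= 2 morphemes


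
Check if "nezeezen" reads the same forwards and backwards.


Word: "nezeezen"
Reversed: "nezeezen"
Forward == Backward? nezeezen == nezeezen
Palindrome = Yes


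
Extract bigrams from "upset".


Word: "upset" (length 5)
Number of bigrams = 5 - 2 + 1 = 4
  Position 0: "up"
  Position 1: "ps"
  Position 2: "se"
  Position 3: "et"
Bigrams = "up", "ps", "se", "et"


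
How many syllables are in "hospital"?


Word: "hospital"
Syllable breakdown: hos / pi / tal
Counting: 3 parts
= 3 syllables


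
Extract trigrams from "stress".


Word: "stress" (length 6)
Number of trigrams = 6 - 3 + 1 = 4
  Position 0: "str"
  Position 1: "tre"
  Position 2: "res"
  Position 3: "ess"
Trigrams = "str", "tre", "res", "ess"


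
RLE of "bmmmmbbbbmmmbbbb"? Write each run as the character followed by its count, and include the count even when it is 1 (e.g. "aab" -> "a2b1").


String: "bmmmmbbbbmmmbbbb"
Scanning for consecutive runs:
  'b' x 1
  'm' x 4
  'b' x 4
  'm' x 3
  'b' x 4
RLE = "b1m4b4m3b4"


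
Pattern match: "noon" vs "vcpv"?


Pattern of "noon": [0, 1, 1, 0]
Pattern of "vcpv": [0, 1, 2, 0]
Patterns do not match
Same pattern = No


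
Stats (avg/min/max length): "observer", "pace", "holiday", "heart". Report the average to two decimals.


Lengths: "observer"=8, "pace"=4, "holiday"=7, "heart"=5
Sum = 24, Count = 4
Average = 24/4 = 6.00
= avg=6.00, min=4, max=8


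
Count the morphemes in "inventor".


Word: "inventor"
Morphemes: invent | -or
Each morpheme carries meaning
= 2 morphemes


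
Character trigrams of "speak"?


Word: "speak" (length 5)
Number of trigrams = 5 - 3 + 1 = 3
  Position 0: "spe"
  Position 1: "pea"
  Position 2: "eak"
Trigrams = "spe", "pea", "eak"


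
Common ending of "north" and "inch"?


Word 1: "north"
Word 2: "inch"
Comparing from end:
  Pos -1: 'h' == 'h'
  Pos -2: 't' != 'c' (stop)
LCS = "h" (length 1)


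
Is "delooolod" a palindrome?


Word: "delooolod"
Reversed: "doloooled"
Forward == Backward? delooolod != doloooled
Palindrome = No


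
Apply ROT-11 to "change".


Word: "change"
Shift: 11
Each letter → (letter + shift) mod 26:
  'c' (2) + 11 = 13 → 'n'
  'h' (7) + 11 = 18 → 's'
  'a' (0) + 11 = 11 → 'l'
  'n' (13) + 11 = 24 → 'y'
  'g' (6) + 11 = 17 → 'r'
  'e' (4) + 11 = 15 → 'p'
Result = "nslyrp"


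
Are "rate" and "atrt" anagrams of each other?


Word 1: "rate" → sorted: aert
Word 2: "atrt" → sorted: artt
Same letters? aert != artt
Anagram = No


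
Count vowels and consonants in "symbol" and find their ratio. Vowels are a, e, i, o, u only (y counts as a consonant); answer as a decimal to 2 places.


Word: "symbol"
Vowels (a,e,i,o,u): 1
Consonants: 5
Ratio = 1/5
= 0.20


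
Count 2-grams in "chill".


Word: "chill" (length 5)
Number of 2-grams = length - 2 + 1 = 5 - 2 + 1
= 4


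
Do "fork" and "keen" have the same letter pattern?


Pattern of "fork": [0, 1, 2, 3]
Pattern of "keen": [0, 1, 1, 2]
Patterns do not match
Same pattern = No


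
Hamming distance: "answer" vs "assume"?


Comparing character by character (same length = 6):
  Pos 0: 'a' vs 'a' =
  Pos 1: 'n' vs 's' !=
  Pos 2: 's' vs 's' =
  Pos 3: 'w' vs 'u' !=
  Pos 4: 'e' vs 'm' !=
  Pos 5: 'r' vs 'e' !=
Hamming distance = 4


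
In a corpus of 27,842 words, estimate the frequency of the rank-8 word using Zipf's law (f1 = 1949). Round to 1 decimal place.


Zipf's law: f(r) = f(1) / r
f(1) = 1949
f(8) = 1949 / 8
= 243.6 occurrences


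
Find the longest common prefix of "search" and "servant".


Word 1: "search"
Word 2: "servant"
Comparing from start:
  Pos 0: 's' == 's'
  Pos 1: 'e' == 'e'
  Pos 2: 'a' != 'r' (stop)
LCP = "se" (length 2)


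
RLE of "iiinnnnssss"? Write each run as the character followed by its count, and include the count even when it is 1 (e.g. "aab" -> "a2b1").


String: "iiinnnnssss"
Scanning for consecutive runs:
  'i' x 3
  'n' x 4
  's' x 4
RLE = "i3n4s4"


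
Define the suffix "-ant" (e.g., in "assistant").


Suffix: -ant
Example: assistant = assist + -ant
Meaning = one who / that which


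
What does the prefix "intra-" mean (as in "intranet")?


Prefix: intra-
Example: intranet = intra- + net
Meaning = within


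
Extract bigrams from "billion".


Word: "billion" (length 7)
Number of bigrams = 7 - 2 + 1 = 6
  Position 0: "bi"
  Position 1: "il"
  Position 2: "ll"
  Position 3: "li"
  Position 4: "io"
  Position 5: "on"
Bigrams = "bi", "il", "ll", "li", "io", "on"


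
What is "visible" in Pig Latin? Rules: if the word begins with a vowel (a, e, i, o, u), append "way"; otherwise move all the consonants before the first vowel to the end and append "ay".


Word: "visible"
Starts with consonant(s) → move to end, add 'ay'
Consonant cluster: "v"
Pig Latin = "isiblevay"


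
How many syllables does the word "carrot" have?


Word: "carrot"
Syllable breakdown: car | rot
Counting: 2 parts
= 2 syllables


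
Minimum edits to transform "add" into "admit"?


Word 1: "add" (length 3)
Word 2: "admit" (length 5)
One optimal edit sequence (insert/delete/substitute each cost 1):
  1. keep 'a'
  2. keep 'd'
  3. insert 'm'  (+1)
  4. insert 'i'  (+1)
  5. substitute 'd' -> 't'  (+1)
Total edit operations: 3
Edit distance = 3


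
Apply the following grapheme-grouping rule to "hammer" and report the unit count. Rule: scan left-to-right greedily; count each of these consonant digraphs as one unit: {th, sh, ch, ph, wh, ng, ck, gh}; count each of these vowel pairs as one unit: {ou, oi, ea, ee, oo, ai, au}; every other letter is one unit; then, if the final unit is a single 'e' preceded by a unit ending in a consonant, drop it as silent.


Word: "hammer" (6 letters)
Left-to-right scan:
  (1) 'h' (letter)
  (2) 'a' (letter)
  (3) 'm' (letter)
  (4) 'm' (letter)
  (5) 'e' (letter)
  (6) 'r' (letter)
Units from scan: 6
Sound units = 6 units


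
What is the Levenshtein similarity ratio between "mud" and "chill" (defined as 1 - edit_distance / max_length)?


Word 1: "mud" (length 3)
Word 2: "chill" (length 5)
One optimal edit sequence:
  1. insert 'c'  (+1)
  2. insert 'h'  (+1)
  3. substitute 'm' -> 'i'  (+1)
  4. substitute 'u' -> 'l'  (+1)
  5. substitute 'd' -> 'l'  (+1)
Edit distance = 5
Max length = max(3, 5) = 5
Similarity = 1 - 5/5
= 0.0000


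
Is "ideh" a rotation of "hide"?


Word: "hide", Candidate: "ideh"
Method: check if candidate is substring of word+word
"hidehide" contains "ideh"? Yes
Is rotation = Yes


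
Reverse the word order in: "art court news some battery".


Original: "art court news some battery"
Words (1..n): art | court | news | some | battery
Reversed (n..1): battery | some | news | court | art
Result = "battery some news court art"


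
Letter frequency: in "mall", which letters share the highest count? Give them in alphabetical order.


Word: "mall"
Letter counts:
  'a': 1
  'l': 2
  'm': 1
Maximum count = 2
Most frequent = 'l' (2 times each)


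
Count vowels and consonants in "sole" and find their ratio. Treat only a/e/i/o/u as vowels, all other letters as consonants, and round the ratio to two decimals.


Word: "sole"
Vowels (a,e,i,o,u): 2
Consonants: 2
Ratio = 2/2
= 1.00


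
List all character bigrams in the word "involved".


Word: "involved" (length 8)
Number of bigrams = 8 - 2 + 1 = 7
  Position 0: "in"
  Position 1: "nv"
  Position 2: "vo"
  Position 3: "ol"
  Position 4: "lv"
  Position 5: "ve"
  Position 6: "ed"
Bigrams = "in", "nv", "vo", "ol", "lv", "ve", "ed"


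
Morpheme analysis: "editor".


Word: "editor"
Morphemes: edit / -or
Each morpheme carries meaning
= 2 morphemes


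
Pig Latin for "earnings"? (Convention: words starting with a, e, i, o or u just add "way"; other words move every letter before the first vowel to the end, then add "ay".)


Word: "earnings"
Starts with vowel → add 'way'
Pig Latin = "earningsway"


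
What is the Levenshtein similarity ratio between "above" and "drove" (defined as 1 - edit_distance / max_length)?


Word 1: "above" (length 5)
Word 2: "drove" (length 5)
One optimal edit sequence:
  1. substitute 'a' -> 'd'  (+1)
  2. substitute 'b' -> 'r'  (+1)
  3. keep 'o'
  4. keep 'v'
  5. keep 'e'
Edit distance = 2
Max length = max(5, 5) = 5
Similarity = 1 - 2/5
= 0.6000


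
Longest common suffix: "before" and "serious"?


Word 1: "before"
Word 2: "serious"
Comparing from end:
  Pos -1: 'e' != 's' (stop)
LCS = "" (length 0)


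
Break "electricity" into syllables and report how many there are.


Word: "electricity"
Syllable breakdown: e / lec / tric / i / ty
Counting: 5 parts
= 5 syllables


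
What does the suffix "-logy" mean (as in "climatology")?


Suffix: -logy
Example: climatology = climate + -logy, with a spelling change
Meaning = study of


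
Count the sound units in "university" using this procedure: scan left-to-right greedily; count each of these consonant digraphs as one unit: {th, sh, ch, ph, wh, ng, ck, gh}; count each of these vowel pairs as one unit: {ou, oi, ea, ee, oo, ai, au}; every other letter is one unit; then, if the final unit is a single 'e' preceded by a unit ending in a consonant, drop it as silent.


Word: "university" (10 letters)
Left-to-right scan:
  [1] 'u' (letter)
  [2] 'n' (letter)
  [3] 'i' (letter)
  [4] 'v' (letter)
  [5] 'e' (letter)
  [6] 'r' (letter)
  [7] 's' (letter)
  [8] 'i' (letter)
  [9] 't' (letter)
  [10] 'y' (letter)
Units from scan: 10
Sound units = 10 units


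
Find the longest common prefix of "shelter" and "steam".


Word 1: "shelter"
Word 2: "steam"
Comparing from start:
  Pos 0: 's' == 's'
  Pos 1: 'h' != 't' (stop)
LCP = "s" (length 1)


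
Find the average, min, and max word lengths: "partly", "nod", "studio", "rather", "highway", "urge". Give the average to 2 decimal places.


Lengths: "partly"=6, "nod"=3, "studio"=6, "rather"=6, "highway"=7, "urge"=4
Sum = 32, Count = 6
Average = 32/6 = 5.33
= avg=5.33, min=3, max=7


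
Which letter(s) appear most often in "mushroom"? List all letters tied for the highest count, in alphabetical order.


Word: "mushroom"
Letter counts:
  'h': 1
  'm': 2
  'o': 2
  'r': 1
  's': 1
  'u': 1
Maximum count = 2
Most frequent = 'm', 'o' (2 times each)


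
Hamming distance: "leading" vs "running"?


Comparing character by character (same length = 7):
  Pos 0: 'l' vs 'r' !=
  Pos 1: 'e' vs 'u' !=
  Pos 2: 'a' vs 'n' !=
  Pos 3: 'd' vs 'n' !=
  Pos 4: 'i' vs 'i' =
  Pos 5: 'n' vs 'n' =
  Pos 6: 'g' vs 'g' =
Hamming distance = 4


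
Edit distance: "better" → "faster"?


Word 1: "better" (length 6)
Word 2: "faster" (length 6)
One optimal edit sequence (insert/delete/substitute each cost 1):
  1. substitute 'b' -> 'f'  (+1)
  2. substitute 'e' -> 'a'  (+1)
  3. substitute 't' -> 's'  (+1)
  4. keep 't'
  5. keep 'e'
  6. keep 'r'
Total edit operations: 3
Edit distance = 3


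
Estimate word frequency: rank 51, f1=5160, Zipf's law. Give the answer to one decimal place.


Zipf's law: f(r) = f(1) / r
f(1) = 5160
f(51) = 5160 / 51
= 101.2 occurrences


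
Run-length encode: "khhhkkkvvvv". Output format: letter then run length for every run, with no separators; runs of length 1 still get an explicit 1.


String: "khhhkkkvvvv"
Scanning for consecutive runs:
  'k' x 1
  'h' x 3
  'k' x 3
  'v' x 4
RLE = "k1h3k3v4"


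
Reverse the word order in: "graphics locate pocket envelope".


Original: "graphics locate pocket envelope"
Words (1..n): graphics | locate | pocket | envelope
Reversed (n..1): envelope | pocket | locate | graphics
Result = "envelope pocket locate graphics"


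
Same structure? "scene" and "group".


Pattern of "scene": [0, 1, 2, 3, 2]
Pattern of "group": [0, 1, 2, 3, 4]
Patterns do not match
Same pattern = No


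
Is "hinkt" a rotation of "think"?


Word: "think", Candidate: "hinkt"
Method: check if candidate is substring of word+word
"thinkthink" contains "hinkt"? Yes
Is rotation = Yes


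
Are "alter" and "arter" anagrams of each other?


Word 1: "alter" → sorted: aelrt
Word 2: "arter" → sorted: aerrt
Same letters? aelrt != aerrt
Anagram = No


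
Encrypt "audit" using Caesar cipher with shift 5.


Word: "audit"
Shift: 5
Each letter → (letter + shift) mod 26:
  'a' (0) + 5 = 5 → 'f'
  'u' (20) + 5 = 25 → 'z'
  'd' (3) + 5 = 8 → 'i'
  'i' (8) + 5 = 13 → 'n'
  't' (19) + 5 = 24 → 'y'
Result = "fziny"


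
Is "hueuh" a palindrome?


Word: "hueuh"
Reversed: "hueuh"
Forward == Backward? hueuh == hueuh
Palindrome = Yes


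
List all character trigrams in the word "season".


Word: "season" (length 6)
Number of trigrams = 6 - 3 + 1 = 4
  Position 0: "sea"
  Position 1: "eas"
  Position 2: "aso"
  Position 3: "son"
Trigrams = "sea", "eas", "aso", "son"


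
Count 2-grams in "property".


Word: "property" (length 8)
Number of 2-grams = length - 2 + 1 = 8 - 2 + 1
= 7


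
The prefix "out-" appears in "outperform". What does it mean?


Prefix: out-
Example: outperform = out- + perform
Meaning = surpass


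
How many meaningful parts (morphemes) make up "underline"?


Word: "underline"
Morphemes: under- | line
Each morpheme carries meaning
= 2 morphemes


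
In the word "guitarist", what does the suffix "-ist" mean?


Suffix: -ist
Example: guitarist = guitar + -ist
Meaning = one who practices


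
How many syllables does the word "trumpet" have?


Word: "trumpet"
Syllable breakdown: trum | pet
Counting: 2 parts
= 2 syllables


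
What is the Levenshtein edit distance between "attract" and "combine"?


Word 1: "attract" (length 7)
Word 2: "combine" (length 7)
One optimal edit sequence (insert/delete/substitute each cost 1):
  1. substitute 'a' -> 'c'  (+1)
  2. substitute 't' -> 'o'  (+1)
  3. substitute 't' -> 'm'  (+1)
  4. substitute 'r' -> 'b'  (+1)
  5. substitute 'a' -> 'i'  (+1)
  6. substitute 'c' -> 'n'  (+1)
  7. substitute 't' -> 'e'  (+1)
Total edit operations: 7
Edit distance = 7


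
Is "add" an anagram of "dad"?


Word 1: "dad" → sorted: add
Word 2: "add" → sorted: add
Same letters? add == add
Anagram = Yes


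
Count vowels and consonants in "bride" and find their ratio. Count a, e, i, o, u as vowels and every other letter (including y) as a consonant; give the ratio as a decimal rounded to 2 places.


Word: "bride"
Vowels (a,e,i,o,u): 2
Consonants: 3
Ratio = 2/3
= 0.67


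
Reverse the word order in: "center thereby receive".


Original: "center thereby receive"
Words (1..n): center | thereby | receive
Reversed (n..1): receive | thereby | center
Result = "receive thereby center"


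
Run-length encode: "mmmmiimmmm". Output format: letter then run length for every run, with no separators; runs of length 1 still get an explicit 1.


String: "mmmmiimmmm"
Scanning for consecutive runs:
  'm' x 4
  'i' x 2
  'm' x 4
RLE = "m4i2m4"


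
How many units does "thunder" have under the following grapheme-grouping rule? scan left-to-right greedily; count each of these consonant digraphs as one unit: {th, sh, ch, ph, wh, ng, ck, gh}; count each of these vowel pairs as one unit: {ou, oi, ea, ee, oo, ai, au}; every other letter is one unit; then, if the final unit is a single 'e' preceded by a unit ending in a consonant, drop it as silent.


Word: "thunder" (7 letters)
Left-to-right scan:
  (1) 'th' (digraph)
  (2) 'u' (letter)
  (3) 'n' (letter)
  (4) 'd' (letter)
  (5) 'e' (letter)
  (6) 'r' (letter)
Units from scan: 6
Sound units = 6 units


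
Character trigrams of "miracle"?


Word: "miracle" (length 7)
Number of trigrams = 7 - 3 + 1 = 5
  Position 0: "mir"
  Position 1: "ira"
  Position 2: "rac"
  Position 3: "acl"
  Position 4: "cle"
Trigrams = "mir", "ira", "rac", "acl", "cle"


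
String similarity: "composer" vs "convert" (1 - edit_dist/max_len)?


Word 1: "composer" (length 8)
Word 2: "convert" (length 7)
One optimal edit sequence:
  1. keep 'c'
  2. keep 'o'
  3. delete 'm'  (+1)
  4. delete 'p'  (+1)
  5. substitute 'o' -> 'n'  (+1)
  6. substitute 's' -> 'v'  (+1)
  7. keep 'e'
  8. keep 'r'
  9. insert 't'  (+1)
Edit distance = 5
Max length = max(8, 7) = 8
Similarity = 1 - 5/8
= 0.3750


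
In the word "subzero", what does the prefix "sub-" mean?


Prefix: sub-
Example: subzero = sub- + zero
Meaning = under / below


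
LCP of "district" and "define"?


Word 1: "district"
Word 2: "define"
Comparing from start:
  Pos 0: 'd' == 'd'
  Pos 1: 'i' != 'e' (stop)
LCP = "d" (length 1)


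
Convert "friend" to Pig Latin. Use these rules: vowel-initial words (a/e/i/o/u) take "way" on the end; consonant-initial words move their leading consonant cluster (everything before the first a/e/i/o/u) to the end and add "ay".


Word: "friend"
Starts with consonant(s) → move to end, add 'ay'
Consonant cluster: "fr"
Pig Latin = "iendfray"


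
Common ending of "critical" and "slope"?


Word 1: "critical"
Word 2: "slope"
Comparing from end:
  Pos -1: 'l' != 'e' (stop)
LCS = "" (length 0)
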